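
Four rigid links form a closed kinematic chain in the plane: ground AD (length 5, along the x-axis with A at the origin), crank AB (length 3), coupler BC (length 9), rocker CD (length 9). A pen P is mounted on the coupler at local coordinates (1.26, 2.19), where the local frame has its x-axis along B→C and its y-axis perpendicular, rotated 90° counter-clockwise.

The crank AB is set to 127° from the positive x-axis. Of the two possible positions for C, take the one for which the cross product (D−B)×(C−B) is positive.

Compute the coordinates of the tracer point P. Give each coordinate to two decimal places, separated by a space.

A=(0,0), D=(5.00,0)
B = A + 3.00·(cos127°, sin127°) = (-1.8054, 2.3959)
|BD| = 7.2149
circle(B,9.00) ∩ circle(D,9.00): a=3.6074, h=8.2454
  candidates: C₊=(4.3354,8.9754) cross=59.489; C₋=(-1.1408,-6.5795) cross=-59.489
  mode + wants cross > 0 → take C=(4.3354,8.9754) (cross=59.489)
ex = (C−B)/|BC| = (0.6823,0.7311); ey = (-0.7311,0.6823)
P = B + 1.26·ex + 2.19·ey = (-2.5467,4.8113)

-2.55 4.81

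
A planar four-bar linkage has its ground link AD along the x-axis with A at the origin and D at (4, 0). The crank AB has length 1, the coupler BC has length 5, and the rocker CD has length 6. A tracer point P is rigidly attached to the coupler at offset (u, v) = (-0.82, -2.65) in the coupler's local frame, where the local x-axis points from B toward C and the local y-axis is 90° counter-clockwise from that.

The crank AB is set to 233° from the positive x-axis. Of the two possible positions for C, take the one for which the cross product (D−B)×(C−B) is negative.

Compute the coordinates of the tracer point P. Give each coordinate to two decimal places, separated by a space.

A=(0,0), D=(4.00,0)
B = A + 1.00·(cos233°, sin233°) = (-0.6018, -0.7986)
|BD| = 4.6706
circle(B,5.00) ∩ circle(D,6.00): a=1.1577, h=4.8641
  candidates: C₊=(-0.2929,4.1918) cross=22.718; C₋=(1.3706,-5.3932) cross=-22.718
  mode - wants cross < 0 → take C=(1.3706,-5.3932) (cross=-22.718)
ex = (C−B)/|BC| = (0.3945,-0.9189); ey = (0.9189,0.3945)
P = B + -0.82·ex + -2.65·ey = (-3.3604,-1.0905)

-3.36 -1.09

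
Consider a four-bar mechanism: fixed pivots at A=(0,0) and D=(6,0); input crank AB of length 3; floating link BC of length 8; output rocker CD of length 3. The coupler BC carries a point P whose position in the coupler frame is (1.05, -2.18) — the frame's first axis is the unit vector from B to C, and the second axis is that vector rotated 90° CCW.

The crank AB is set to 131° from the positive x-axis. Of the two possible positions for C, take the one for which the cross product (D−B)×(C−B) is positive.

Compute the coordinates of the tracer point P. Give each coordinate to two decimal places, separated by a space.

A=(0,0), D=(6.00,0)
B = A + 3.00·(cos131°, sin131°) = (-1.9682, 2.2641)
|BD| = 8.2836
circle(B,8.00) ∩ circle(D,3.00): a=7.4616, h=2.8852
  candidates: C₊=(5.9979,3.0000) cross=23.900; C₋=(4.4207,-2.5507) cross=-23.900
  mode + wants cross > 0 → take C=(5.9979,3.0000) (cross=23.900)
ex = (C−B)/|BC| = (0.9958,0.0920); ey = (-0.0920,0.9958)
P = B + 1.05·ex + -2.18·ey = (-0.7221,0.1900)

-0.72 0.19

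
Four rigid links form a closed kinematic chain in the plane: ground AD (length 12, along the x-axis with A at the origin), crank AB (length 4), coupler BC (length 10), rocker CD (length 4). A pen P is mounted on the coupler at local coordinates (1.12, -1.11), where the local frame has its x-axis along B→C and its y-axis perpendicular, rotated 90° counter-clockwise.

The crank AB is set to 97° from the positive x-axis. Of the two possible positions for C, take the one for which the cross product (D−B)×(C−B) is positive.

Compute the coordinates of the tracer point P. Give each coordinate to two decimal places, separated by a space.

A=(0,0), D=(12.00,0)
B = A + 4.00·(cos97°, sin97°) = (-0.4875, 3.9702)
|BD| = 13.1034
circle(B,10.00) ∩ circle(D,4.00): a=9.7570, h=2.1912
  candidates: C₊=(9.4748,3.1021) cross=28.712; C₋=(8.1470,-1.0743) cross=-28.712
  mode + wants cross > 0 → take C=(9.4748,3.1021) (cross=28.712)
ex = (C−B)/|BC| = (0.9962,-0.0868); ey = (0.0868,0.9962)
P = B + 1.12·ex + -1.11·ey = (0.5319,2.7672)

0.53 2.77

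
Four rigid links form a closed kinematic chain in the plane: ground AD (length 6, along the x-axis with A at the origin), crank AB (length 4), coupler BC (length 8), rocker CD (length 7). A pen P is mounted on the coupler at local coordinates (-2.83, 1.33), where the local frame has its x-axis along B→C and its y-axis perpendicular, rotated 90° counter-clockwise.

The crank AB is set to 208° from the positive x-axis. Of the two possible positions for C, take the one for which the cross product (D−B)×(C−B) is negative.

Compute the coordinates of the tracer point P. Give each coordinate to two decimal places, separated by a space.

A=(0,0), D=(6.00,0)
B = A + 4.00·(cos208°, sin208°) = (-3.5318, -1.8779)
|BD| = 9.7150
circle(B,8.00) ∩ circle(D,7.00): a=5.6295, h=5.6841
  candidates: C₊=(0.8928,4.7872) cross=55.221; C₋=(3.0903,-6.3666) cross=-55.221
  mode - wants cross < 0 → take C=(3.0903,-6.3666) (cross=-55.221)
ex = (C−B)/|BC| = (0.8278,-0.5611); ey = (0.5611,0.8278)
P = B + -2.83·ex + 1.33·ey = (-5.1281,0.8109)

-5.13 0.81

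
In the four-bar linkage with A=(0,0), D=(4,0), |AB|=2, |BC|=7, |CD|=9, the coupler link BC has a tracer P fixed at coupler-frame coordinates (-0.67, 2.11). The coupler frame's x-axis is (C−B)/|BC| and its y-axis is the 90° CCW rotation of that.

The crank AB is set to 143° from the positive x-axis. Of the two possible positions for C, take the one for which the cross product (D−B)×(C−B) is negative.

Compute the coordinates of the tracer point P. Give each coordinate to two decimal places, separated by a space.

A=(0,0), D=(4.00,0)
B = A + 2.00·(cos143°, sin143°) = (-1.5973, 1.2036)
|BD| = 5.7252
circle(B,7.00) ∩ circle(D,9.00): a=0.0680, h=6.9997
  candidates: C₊=(-0.0593,8.0326) cross=40.075; C₋=(-3.0024,-5.6539) cross=-40.075
  mode - wants cross < 0 → take C=(-3.0024,-5.6539) (cross=-40.075)
ex = (C−B)/|BC| = (-0.2007,-0.9796); ey = (0.9796,-0.2007)
P = B + -0.67·ex + 2.11·ey = (0.6043,1.4364)

0.60 1.44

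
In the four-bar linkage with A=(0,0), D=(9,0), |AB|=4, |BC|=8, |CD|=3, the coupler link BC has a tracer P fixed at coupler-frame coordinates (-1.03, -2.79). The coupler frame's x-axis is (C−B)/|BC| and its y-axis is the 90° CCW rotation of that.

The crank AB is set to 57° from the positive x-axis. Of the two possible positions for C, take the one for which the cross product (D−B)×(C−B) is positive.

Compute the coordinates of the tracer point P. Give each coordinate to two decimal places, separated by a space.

0.95 0.65

A=(0,0), D=(9.00,0)
B = A + 4.00·(cos57°, sin57°) = (2.1786, 3.3547)
|BD| = 7.6017
circle(B,8.00) ∩ circle(D,3.00): a=7.4185, h=2.9944
  candidates: C₊=(10.1570,2.7679) cross=22.763; C₋=(7.5141,-2.6062) cross=-22.763
  mode + wants cross > 0 → take C=(10.1570,2.7679) (cross=22.763)
ex = (C−B)/|BC| = (0.9973,-0.0733); ey = (0.0733,0.9973)
P = B + -1.03·ex + -2.79·ey = (0.9467,0.6477)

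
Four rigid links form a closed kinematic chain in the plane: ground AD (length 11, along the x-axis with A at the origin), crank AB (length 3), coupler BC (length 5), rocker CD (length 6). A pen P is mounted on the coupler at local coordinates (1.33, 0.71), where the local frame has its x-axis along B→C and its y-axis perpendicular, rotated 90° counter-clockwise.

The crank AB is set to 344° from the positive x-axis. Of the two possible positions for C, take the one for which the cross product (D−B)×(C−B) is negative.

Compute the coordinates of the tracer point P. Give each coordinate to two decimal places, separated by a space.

4.35 -1.17

A=(0,0), D=(11.00,0)
B = A + 3.00·(cos344°, sin344°) = (2.8838, -0.8269)
|BD| = 8.1582
circle(B,5.00) ∩ circle(D,6.00): a=3.4049, h=3.6615
  candidates: C₊=(5.9001,3.1608) cross=29.871; C₋=(6.6423,-4.1244) cross=-29.871
  mode - wants cross < 0 → take C=(6.6423,-4.1244) (cross=-29.871)
ex = (C−B)/|BC| = (0.7517,-0.6595); ey = (0.6595,0.7517)
P = B + 1.33·ex + 0.71·ey = (4.3518,-1.1703)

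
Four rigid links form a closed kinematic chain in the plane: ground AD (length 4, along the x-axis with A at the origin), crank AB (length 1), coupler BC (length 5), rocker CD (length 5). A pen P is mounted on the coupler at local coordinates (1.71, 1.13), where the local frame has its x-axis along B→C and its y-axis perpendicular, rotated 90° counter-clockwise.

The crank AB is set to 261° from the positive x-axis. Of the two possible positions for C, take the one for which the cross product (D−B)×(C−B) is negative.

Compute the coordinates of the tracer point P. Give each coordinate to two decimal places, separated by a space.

1.79 -1.62

A=(0,0), D=(4.00,0)
B = A + 1.00·(cos261°, sin261°) = (-0.1564, -0.9877)
|BD| = 4.2722
circle(B,5.00) ∩ circle(D,5.00): a=2.1361, h=4.5207
  candidates: C₊=(0.8766,3.9044) cross=19.313; C₋=(2.9669,-4.8921) cross=-19.313
  mode - wants cross < 0 → take C=(2.9669,-4.8921) (cross=-19.313)
ex = (C−B)/|BC| = (0.6247,-0.7809); ey = (0.7809,0.6247)
P = B + 1.71·ex + 1.13·ey = (1.7942,-1.6171)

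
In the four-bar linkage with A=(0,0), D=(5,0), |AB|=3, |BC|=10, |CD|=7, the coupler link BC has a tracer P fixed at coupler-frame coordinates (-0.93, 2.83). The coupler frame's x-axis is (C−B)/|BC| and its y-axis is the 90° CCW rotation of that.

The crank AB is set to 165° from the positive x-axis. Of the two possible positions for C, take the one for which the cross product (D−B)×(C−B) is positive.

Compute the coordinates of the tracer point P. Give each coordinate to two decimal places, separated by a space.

A=(0,0), D=(5.00,0)
B = A + 3.00·(cos165°, sin165°) = (-2.8978, 0.7765)
|BD| = 7.9359
circle(B,10.00) ∩ circle(D,7.00): a=7.1812, h=6.9592
  candidates: C₊=(4.9299,6.9996) cross=55.227; C₋=(3.5681,-6.8520) cross=-55.227
  mode + wants cross > 0 → take C=(4.9299,6.9996) (cross=55.227)
ex = (C−B)/|BC| = (0.7828,0.6223); ey = (-0.6223,0.7828)
P = B + -0.93·ex + 2.83·ey = (-5.3869,2.4129)

-5.39 2.41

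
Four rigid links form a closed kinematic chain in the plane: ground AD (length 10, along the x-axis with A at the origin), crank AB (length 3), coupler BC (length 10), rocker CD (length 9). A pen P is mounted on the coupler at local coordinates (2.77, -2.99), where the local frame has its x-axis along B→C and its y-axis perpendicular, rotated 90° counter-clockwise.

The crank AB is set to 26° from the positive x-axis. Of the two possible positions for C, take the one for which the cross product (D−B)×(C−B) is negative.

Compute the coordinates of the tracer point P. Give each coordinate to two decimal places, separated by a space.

0.82 -2.30

A=(0,0), D=(10.00,0)
B = A + 3.00·(cos26°, sin26°) = (2.6964, 1.3151)
|BD| = 7.4211
circle(B,10.00) ∩ circle(D,9.00): a=4.9907, h=8.6656
  candidates: C₊=(9.1437,8.9592) cross=64.308; C₋=(6.0724,-8.0978) cross=-64.308
  mode - wants cross < 0 → take C=(6.0724,-8.0978) (cross=-64.308)
ex = (C−B)/|BC| = (0.3376,-0.9413); ey = (0.9413,0.3376)
P = B + 2.77·ex + -2.99·ey = (0.8171,-2.3017)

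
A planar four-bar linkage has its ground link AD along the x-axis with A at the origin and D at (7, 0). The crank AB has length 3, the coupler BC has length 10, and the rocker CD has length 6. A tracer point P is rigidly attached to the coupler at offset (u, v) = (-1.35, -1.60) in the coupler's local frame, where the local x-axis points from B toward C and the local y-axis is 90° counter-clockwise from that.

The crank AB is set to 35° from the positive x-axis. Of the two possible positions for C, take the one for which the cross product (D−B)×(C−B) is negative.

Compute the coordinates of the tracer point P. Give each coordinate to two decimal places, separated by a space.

0.37 1.59

A=(0,0), D=(7.00,0)
B = A + 3.00·(cos35°, sin35°) = (2.4575, 1.7207)
|BD| = 4.8575
circle(B,10.00) ∩ circle(D,6.00): a=9.0165, h=4.3247
  candidates: C₊=(12.4212,2.5710) cross=21.007; C₋=(9.3573,-5.5175) cross=-21.007
  mode - wants cross < 0 → take C=(9.3573,-5.5175) (cross=-21.007)
ex = (C−B)/|BC| = (0.6900,-0.7238); ey = (0.7238,0.6900)
P = B + -1.35·ex + -1.60·ey = (0.3679,1.5939)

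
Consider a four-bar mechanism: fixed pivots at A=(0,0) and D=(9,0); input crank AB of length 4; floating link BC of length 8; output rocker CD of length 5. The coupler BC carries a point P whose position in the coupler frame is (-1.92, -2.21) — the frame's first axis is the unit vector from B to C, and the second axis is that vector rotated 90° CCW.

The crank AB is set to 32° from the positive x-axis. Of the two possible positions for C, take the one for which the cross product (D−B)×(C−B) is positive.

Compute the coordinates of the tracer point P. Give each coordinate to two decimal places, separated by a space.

2.25 -0.57

A=(0,0), D=(9.00,0)
B = A + 4.00·(cos32°, sin32°) = (3.3922, 2.1197)
|BD| = 5.9950
circle(B,8.00) ∩ circle(D,5.00): a=6.2502, h=4.9935
  candidates: C₊=(11.0042,4.5807) cross=29.936; C₋=(7.4731,-4.7612) cross=-29.936
  mode + wants cross > 0 → take C=(11.0042,4.5807) (cross=29.936)
ex = (C−B)/|BC| = (0.9515,0.3076); ey = (-0.3076,0.9515)
P = B + -1.92·ex + -2.21·ey = (2.2452,-0.5738)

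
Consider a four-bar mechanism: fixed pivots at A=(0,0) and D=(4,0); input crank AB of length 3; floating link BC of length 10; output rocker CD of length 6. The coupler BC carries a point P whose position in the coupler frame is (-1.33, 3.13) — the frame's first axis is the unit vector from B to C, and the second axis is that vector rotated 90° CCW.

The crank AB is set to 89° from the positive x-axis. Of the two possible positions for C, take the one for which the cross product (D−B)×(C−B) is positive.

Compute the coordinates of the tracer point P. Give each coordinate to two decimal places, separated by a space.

A=(0,0), D=(4.00,0)
B = A + 3.00·(cos89°, sin89°) = (0.0524, 2.9995)
|BD| = 4.9579
circle(B,10.00) ∩ circle(D,6.00): a=8.9333, h=4.4941
  candidates: C₊=(9.8842,1.1732) cross=22.281; C₋=(4.4464,-5.9834) cross=-22.281
  mode + wants cross > 0 → take C=(9.8842,1.1732) (cross=22.281)
ex = (C−B)/|BC| = (0.9832,-0.1826); ey = (0.1826,0.9832)
P = B + -1.33·ex + 3.13·ey = (-0.6836,6.3198)

-0.68 6.32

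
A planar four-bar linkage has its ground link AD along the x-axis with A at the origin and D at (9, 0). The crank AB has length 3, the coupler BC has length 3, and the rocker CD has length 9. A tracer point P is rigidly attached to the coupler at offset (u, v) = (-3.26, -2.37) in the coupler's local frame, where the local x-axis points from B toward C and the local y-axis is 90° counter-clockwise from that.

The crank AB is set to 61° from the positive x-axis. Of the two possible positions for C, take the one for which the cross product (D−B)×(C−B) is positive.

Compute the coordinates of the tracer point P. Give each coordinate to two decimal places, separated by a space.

3.26 -0.98

A=(0,0), D=(9.00,0)
B = A + 3.00·(cos61°, sin61°) = (1.4544, 2.6239)
|BD| = 7.9888
circle(B,3.00) ∩ circle(D,9.00): a=-0.5120, h=2.9560
  candidates: C₊=(1.9418,5.5840) cross=23.615; C₋=(0.0000,-0.0000) cross=-23.615
  mode + wants cross > 0 → take C=(1.9418,5.5840) (cross=23.615)
ex = (C−B)/|BC| = (0.1624,0.9867); ey = (-0.9867,0.1624)
P = B + -3.26·ex + -2.37·ey = (3.2634,-0.9778)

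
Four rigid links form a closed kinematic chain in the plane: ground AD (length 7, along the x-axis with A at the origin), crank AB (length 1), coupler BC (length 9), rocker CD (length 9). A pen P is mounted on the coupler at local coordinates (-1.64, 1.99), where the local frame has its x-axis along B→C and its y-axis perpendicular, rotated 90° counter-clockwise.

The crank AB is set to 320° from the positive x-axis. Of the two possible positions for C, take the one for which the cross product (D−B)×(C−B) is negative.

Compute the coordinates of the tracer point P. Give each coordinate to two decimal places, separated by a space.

A=(0,0), D=(7.00,0)
B = A + 1.00·(cos320°, sin320°) = (0.7660, -0.6428)
|BD| = 6.2670
circle(B,9.00) ∩ circle(D,9.00): a=3.1335, h=8.4369
  candidates: C₊=(3.0177,8.0710) cross=52.874; C₋=(4.7484,-8.7138) cross=-52.874
  mode - wants cross < 0 → take C=(4.7484,-8.7138) (cross=-52.874)
ex = (C−B)/|BC| = (0.4425,-0.8968); ey = (0.8968,0.4425)
P = B + -1.64·ex + 1.99·ey = (1.8250,1.7085)

1.82 1.71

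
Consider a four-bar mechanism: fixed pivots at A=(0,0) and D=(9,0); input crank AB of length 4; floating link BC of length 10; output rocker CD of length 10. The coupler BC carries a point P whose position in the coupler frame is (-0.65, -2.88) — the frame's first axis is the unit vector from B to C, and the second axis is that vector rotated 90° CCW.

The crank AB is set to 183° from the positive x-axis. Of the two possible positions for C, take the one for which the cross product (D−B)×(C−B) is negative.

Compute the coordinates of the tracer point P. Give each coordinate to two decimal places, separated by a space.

A=(0,0), D=(9.00,0)
B = A + 4.00·(cos183°, sin183°) = (-3.9945, -0.2093)
|BD| = 12.9962
circle(B,10.00) ∩ circle(D,10.00): a=6.4981, h=7.6010
  candidates: C₊=(2.3803,7.4953) cross=98.784; C₋=(2.6252,-7.7047) cross=-98.784
  mode - wants cross < 0 → take C=(2.6252,-7.7047) (cross=-98.784)
ex = (C−B)/|BC| = (0.6620,-0.7495); ey = (0.7495,0.6620)
P = B + -0.65·ex + -2.88·ey = (-6.5834,-1.6286)

-6.58 -1.63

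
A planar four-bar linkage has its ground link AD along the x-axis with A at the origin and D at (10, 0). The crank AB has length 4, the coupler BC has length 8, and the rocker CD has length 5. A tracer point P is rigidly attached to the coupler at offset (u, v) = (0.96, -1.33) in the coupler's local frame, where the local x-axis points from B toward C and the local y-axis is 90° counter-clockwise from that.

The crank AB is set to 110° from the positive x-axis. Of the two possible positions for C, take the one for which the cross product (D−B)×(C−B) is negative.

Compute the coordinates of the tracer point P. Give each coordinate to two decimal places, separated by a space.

A=(0,0), D=(10.00,0)
B = A + 4.00·(cos110°, sin110°) = (-1.3681, 3.7588)
|BD| = 11.9734
circle(B,8.00) ∩ circle(D,5.00): a=7.6153, h=2.4510
  candidates: C₊=(6.6317,3.6952) cross=29.346; C₋=(5.0928,-0.9589) cross=-29.346
  mode - wants cross < 0 → take C=(5.0928,-0.9589) (cross=-29.346)
ex = (C−B)/|BC| = (0.8076,-0.5897); ey = (0.5897,0.8076)
P = B + 0.96·ex + -1.33·ey = (-1.3771,2.1185)

-1.38 2.12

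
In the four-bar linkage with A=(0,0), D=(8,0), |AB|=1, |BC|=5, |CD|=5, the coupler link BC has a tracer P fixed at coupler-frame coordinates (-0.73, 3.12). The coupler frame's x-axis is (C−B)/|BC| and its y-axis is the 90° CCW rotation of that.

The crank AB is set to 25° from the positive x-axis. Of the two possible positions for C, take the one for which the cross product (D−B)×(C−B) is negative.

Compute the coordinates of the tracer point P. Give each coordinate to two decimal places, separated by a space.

A=(0,0), D=(8.00,0)
B = A + 1.00·(cos25°, sin25°) = (0.9063, 0.4226)
|BD| = 7.1063
circle(B,5.00) ∩ circle(D,5.00): a=3.5531, h=3.5178
  candidates: C₊=(4.6624,3.7229) cross=24.999; C₋=(4.2439,-3.3003) cross=-24.999
  mode - wants cross < 0 → take C=(4.2439,-3.3003) (cross=-24.999)
ex = (C−B)/|BC| = (0.6675,-0.7446); ey = (0.7446,0.6675)
P = B + -0.73·ex + 3.12·ey = (2.7421,3.0489)

2.74 3.05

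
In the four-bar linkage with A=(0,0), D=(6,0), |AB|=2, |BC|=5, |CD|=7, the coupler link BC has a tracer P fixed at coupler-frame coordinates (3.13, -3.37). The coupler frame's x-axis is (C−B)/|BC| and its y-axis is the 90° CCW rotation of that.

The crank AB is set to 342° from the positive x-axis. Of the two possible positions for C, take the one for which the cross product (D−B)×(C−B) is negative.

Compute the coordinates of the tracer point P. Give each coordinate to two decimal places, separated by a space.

-1.52 -3.69

A=(0,0), D=(6.00,0)
B = A + 2.00·(cos342°, sin342°) = (1.9021, -0.6180)
|BD| = 4.1442
circle(B,5.00) ∩ circle(D,7.00): a=-0.8235, h=4.9317
  candidates: C₊=(0.3524,4.1357) cross=20.438; C₋=(1.8233,-5.6174) cross=-20.438
  mode - wants cross < 0 → take C=(1.8233,-5.6174) (cross=-20.438)
ex = (C−B)/|BC| = (-0.0158,-0.9999); ey = (0.9999,-0.0158)
P = B + 3.13·ex + -3.37·ey = (-1.5168,-3.6945)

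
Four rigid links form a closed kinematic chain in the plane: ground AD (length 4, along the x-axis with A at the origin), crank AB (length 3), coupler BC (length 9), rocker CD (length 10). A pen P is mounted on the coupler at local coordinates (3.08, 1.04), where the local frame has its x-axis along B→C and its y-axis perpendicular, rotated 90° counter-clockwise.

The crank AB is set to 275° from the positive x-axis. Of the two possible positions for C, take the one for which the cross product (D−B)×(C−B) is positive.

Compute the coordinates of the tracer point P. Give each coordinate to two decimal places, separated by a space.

A=(0,0), D=(4.00,0)
B = A + 3.00·(cos275°, sin275°) = (0.2615, -2.9886)
|BD| = 4.7863
circle(B,9.00) ∩ circle(D,10.00): a=0.4083, h=8.9907
  candidates: C₊=(-5.0335,4.2890) cross=43.032; C₋=(6.1943,-9.7563) cross=-43.032
  mode + wants cross > 0 → take C=(-5.0335,4.2890) (cross=43.032)
ex = (C−B)/|BC| = (-0.5883,0.8086); ey = (-0.8086,-0.5883)
P = B + 3.08·ex + 1.04·ey = (-2.3916,-1.1099)

-2.39 -1.11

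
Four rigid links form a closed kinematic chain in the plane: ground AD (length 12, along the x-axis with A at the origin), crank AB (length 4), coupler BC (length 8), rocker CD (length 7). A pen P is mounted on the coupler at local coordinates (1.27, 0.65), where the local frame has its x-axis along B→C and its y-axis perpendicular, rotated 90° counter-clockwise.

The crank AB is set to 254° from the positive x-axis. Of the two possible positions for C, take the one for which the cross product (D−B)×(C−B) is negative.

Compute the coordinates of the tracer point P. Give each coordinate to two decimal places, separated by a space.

0.23 -3.34

A=(0,0), D=(12.00,0)
B = A + 4.00·(cos254°, sin254°) = (-1.1025, -3.8450)
|BD| = 13.6551
circle(B,8.00) ∩ circle(D,7.00): a=7.3768, h=3.0956
  candidates: C₊=(5.1041,1.2025) cross=42.271; C₋=(6.8474,-4.7383) cross=-42.271
  mode - wants cross < 0 → take C=(6.8474,-4.7383) (cross=-42.271)
ex = (C−B)/|BC| = (0.9937,-0.1117); ey = (0.1117,0.9937)
P = B + 1.27·ex + 0.65·ey = (0.2321,-3.3409)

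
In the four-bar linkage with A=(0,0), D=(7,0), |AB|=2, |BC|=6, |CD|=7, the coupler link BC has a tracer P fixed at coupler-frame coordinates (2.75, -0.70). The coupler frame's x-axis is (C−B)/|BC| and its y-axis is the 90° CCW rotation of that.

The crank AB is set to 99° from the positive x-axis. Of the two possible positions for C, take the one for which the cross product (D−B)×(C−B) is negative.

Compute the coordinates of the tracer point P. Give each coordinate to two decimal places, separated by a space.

A=(0,0), D=(7.00,0)
B = A + 2.00·(cos99°, sin99°) = (-0.3129, 1.9754)
|BD| = 7.5750
circle(B,6.00) ∩ circle(D,7.00): a=2.9294, h=5.2363
  candidates: C₊=(3.8807,6.2666) cross=39.665; C₋=(1.1497,-3.8436) cross=-39.665
  mode - wants cross < 0 → take C=(1.1497,-3.8436) (cross=-39.665)
ex = (C−B)/|BC| = (0.2438,-0.9698); ey = (0.9698,0.2438)
P = B + 2.75·ex + -0.70·ey = (-0.3214,-0.8623)

-0.32 -0.86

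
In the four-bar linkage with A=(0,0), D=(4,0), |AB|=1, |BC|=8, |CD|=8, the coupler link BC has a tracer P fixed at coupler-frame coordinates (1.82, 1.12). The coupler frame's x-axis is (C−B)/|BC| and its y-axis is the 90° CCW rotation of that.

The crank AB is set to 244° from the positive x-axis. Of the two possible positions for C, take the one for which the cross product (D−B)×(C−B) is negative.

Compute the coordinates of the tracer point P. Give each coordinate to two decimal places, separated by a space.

A=(0,0), D=(4.00,0)
B = A + 1.00·(cos244°, sin244°) = (-0.4384, -0.8988)
|BD| = 4.5285
circle(B,8.00) ∩ circle(D,8.00): a=2.2642, h=7.6729
  candidates: C₊=(0.2579,7.0708) cross=34.746; C₋=(3.3037,-7.9696) cross=-34.746
  mode - wants cross < 0 → take C=(3.3037,-7.9696) (cross=-34.746)
ex = (C−B)/|BC| = (0.4678,-0.8839); ey = (0.8839,0.4678)
P = B + 1.82·ex + 1.12·ey = (1.4029,-1.9835)

1.40 -1.98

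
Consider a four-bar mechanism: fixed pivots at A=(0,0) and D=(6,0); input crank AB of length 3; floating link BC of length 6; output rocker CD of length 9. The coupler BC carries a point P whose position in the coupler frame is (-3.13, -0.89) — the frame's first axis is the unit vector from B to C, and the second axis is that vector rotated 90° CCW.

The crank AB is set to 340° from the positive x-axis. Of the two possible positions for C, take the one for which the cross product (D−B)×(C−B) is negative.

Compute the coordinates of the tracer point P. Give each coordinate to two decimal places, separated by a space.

A=(0,0), D=(6.00,0)
B = A + 3.00·(cos340°, sin340°) = (2.8191, -1.0261)
|BD| = 3.3423
circle(B,6.00) ∩ circle(D,9.00): a=-5.0607, h=3.2232
  candidates: C₊=(-2.9868,0.4879) cross=10.773; C₋=(-1.0078,-5.6472) cross=-10.773
  mode - wants cross < 0 → take C=(-1.0078,-5.6472) (cross=-10.773)
ex = (C−B)/|BC| = (-0.6378,-0.7702); ey = (0.7702,-0.6378)
P = B + -3.13·ex + -0.89·ey = (4.1299,1.9523)

4.13 1.95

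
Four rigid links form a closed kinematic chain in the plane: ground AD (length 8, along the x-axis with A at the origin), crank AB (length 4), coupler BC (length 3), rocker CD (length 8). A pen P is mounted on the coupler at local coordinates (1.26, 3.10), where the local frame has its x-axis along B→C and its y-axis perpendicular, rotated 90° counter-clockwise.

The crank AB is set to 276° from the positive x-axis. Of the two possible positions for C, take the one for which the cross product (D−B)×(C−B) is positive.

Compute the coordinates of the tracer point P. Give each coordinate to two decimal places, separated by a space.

-2.81 -3.09

A=(0,0), D=(8.00,0)
B = A + 4.00·(cos276°, sin276°) = (0.4181, -3.9781)
|BD| = 8.5621
circle(B,3.00) ∩ circle(D,8.00): a=1.0693, h=2.8030
  candidates: C₊=(0.0626,-0.9992) cross=23.999; C₋=(2.6673,-5.9634) cross=-23.999
  mode + wants cross > 0 → take C=(0.0626,-0.9992) (cross=23.999)
ex = (C−B)/|BC| = (-0.1185,0.9930); ey = (-0.9930,-0.1185)
P = B + 1.26·ex + 3.10·ey = (-2.8093,-3.0943)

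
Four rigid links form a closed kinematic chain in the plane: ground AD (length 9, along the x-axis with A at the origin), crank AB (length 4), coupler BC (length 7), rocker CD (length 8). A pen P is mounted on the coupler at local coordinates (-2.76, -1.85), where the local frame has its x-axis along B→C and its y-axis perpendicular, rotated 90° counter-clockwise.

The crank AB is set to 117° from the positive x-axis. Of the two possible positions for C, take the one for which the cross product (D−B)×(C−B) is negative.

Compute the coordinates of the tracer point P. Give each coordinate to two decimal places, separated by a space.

A=(0,0), D=(9.00,0)
B = A + 4.00·(cos117°, sin117°) = (-1.8160, 3.5640)
|BD| = 11.3880
circle(B,7.00) ∩ circle(D,8.00): a=5.0354, h=4.8626
  candidates: C₊=(4.4883,6.6064) cross=55.375; C₋=(1.4447,-2.6302) cross=-55.375
  mode - wants cross < 0 → take C=(1.4447,-2.6302) (cross=-55.375)
ex = (C−B)/|BC| = (0.4658,-0.8849); ey = (0.8849,0.4658)
P = B + -2.76·ex + -1.85·ey = (-4.7386,5.1446)

-4.74 5.14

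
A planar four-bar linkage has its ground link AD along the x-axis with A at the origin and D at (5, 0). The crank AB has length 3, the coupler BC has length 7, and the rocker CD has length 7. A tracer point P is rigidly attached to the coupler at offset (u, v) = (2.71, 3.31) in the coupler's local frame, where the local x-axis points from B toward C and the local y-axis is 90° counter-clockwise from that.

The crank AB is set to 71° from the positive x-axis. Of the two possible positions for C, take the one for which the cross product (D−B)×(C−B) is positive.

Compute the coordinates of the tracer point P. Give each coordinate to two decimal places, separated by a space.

1.36 7.10

A=(0,0), D=(5.00,0)
B = A + 3.00·(cos71°, sin71°) = (0.9767, 2.8366)
|BD| = 4.9227
circle(B,7.00) ∩ circle(D,7.00): a=2.4613, h=6.5530
  candidates: C₊=(6.7643,6.7740) cross=32.258; C₋=(-0.7876,-3.9375) cross=-32.258
  mode + wants cross > 0 → take C=(6.7643,6.7740) (cross=32.258)
ex = (C−B)/|BC| = (0.8268,0.5625); ey = (-0.5625,0.8268)
P = B + 2.71·ex + 3.31·ey = (1.3555,7.0976)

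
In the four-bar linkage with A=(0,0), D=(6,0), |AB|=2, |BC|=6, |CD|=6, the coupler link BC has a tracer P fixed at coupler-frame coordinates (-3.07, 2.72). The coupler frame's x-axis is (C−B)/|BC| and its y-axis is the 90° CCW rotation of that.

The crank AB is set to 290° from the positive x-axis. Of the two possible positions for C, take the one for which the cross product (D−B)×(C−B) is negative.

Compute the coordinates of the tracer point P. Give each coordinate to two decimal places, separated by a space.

A=(0,0), D=(6.00,0)
B = A + 2.00·(cos290°, sin290°) = (0.6840, -1.8794)
|BD| = 5.6384
circle(B,6.00) ∩ circle(D,6.00): a=2.8192, h=5.2964
  candidates: C₊=(1.5766,4.0539) cross=29.863; C₋=(5.1074,-5.9332) cross=-29.863
  mode - wants cross < 0 → take C=(5.1074,-5.9332) (cross=-29.863)
ex = (C−B)/|BC| = (0.7372,-0.6756); ey = (0.6756,0.7372)
P = B + -3.07·ex + 2.72·ey = (0.2585,2.2001)

0.26 2.20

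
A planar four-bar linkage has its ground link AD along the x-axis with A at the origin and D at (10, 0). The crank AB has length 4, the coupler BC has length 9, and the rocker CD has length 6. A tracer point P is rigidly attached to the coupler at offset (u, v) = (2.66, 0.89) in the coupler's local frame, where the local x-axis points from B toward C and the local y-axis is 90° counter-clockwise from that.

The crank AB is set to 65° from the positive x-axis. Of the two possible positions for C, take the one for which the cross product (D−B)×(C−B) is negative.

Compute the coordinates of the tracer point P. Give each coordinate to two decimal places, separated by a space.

3.71 1.68

A=(0,0), D=(10.00,0)
B = A + 4.00·(cos65°, sin65°) = (1.6905, 3.6252)
|BD| = 9.0659
circle(B,9.00) ∩ circle(D,6.00): a=7.0148, h=5.6385
  candidates: C₊=(10.3747,5.9883) cross=51.118; C₋=(5.8653,-4.3479) cross=-51.118
  mode - wants cross < 0 → take C=(5.8653,-4.3479) (cross=-51.118)
ex = (C−B)/|BC| = (0.4639,-0.8859); ey = (0.8859,0.4639)
P = B + 2.66·ex + 0.89·ey = (3.7128,1.6816)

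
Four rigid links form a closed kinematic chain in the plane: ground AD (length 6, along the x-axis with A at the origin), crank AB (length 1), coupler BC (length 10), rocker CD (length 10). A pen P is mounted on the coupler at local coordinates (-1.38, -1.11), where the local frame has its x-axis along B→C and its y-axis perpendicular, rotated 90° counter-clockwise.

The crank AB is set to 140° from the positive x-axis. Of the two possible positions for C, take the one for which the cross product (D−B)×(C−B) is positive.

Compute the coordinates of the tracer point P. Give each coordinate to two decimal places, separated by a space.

A=(0,0), D=(6.00,0)
B = A + 1.00·(cos140°, sin140°) = (-0.7660, 0.6428)
|BD| = 6.7965
circle(B,10.00) ∩ circle(D,10.00): a=3.3983, h=9.4049
  candidates: C₊=(3.5065,9.6841) cross=63.920; C₋=(1.7275,-9.0413) cross=-63.920
  mode + wants cross > 0 → take C=(3.5065,9.6841) (cross=63.920)
ex = (C−B)/|BC| = (0.4273,0.9041); ey = (-0.9041,0.4273)
P = B + -1.38·ex + -1.11·ey = (-0.3521,-1.0792)

-0.35 -1.08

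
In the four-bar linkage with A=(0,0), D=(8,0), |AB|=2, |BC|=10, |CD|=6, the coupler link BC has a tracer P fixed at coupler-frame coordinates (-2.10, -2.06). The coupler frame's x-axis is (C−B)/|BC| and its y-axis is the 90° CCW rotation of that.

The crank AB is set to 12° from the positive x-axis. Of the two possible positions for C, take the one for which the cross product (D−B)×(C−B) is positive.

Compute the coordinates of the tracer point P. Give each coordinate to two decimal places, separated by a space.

A=(0,0), D=(8.00,0)
B = A + 2.00·(cos12°, sin12°) = (1.9563, 0.4158)
|BD| = 6.0580
circle(B,10.00) ∩ circle(D,6.00): a=8.3113, h=5.5608
  candidates: C₊=(10.6297,5.3930) cross=33.687; C₋=(9.8663,-5.7024) cross=-33.687
  mode + wants cross > 0 → take C=(10.6297,5.3930) (cross=33.687)
ex = (C−B)/|BC| = (0.8673,0.4977); ey = (-0.4977,0.8673)
P = B + -2.10·ex + -2.06·ey = (1.1602,-2.4161)

1.16 -2.42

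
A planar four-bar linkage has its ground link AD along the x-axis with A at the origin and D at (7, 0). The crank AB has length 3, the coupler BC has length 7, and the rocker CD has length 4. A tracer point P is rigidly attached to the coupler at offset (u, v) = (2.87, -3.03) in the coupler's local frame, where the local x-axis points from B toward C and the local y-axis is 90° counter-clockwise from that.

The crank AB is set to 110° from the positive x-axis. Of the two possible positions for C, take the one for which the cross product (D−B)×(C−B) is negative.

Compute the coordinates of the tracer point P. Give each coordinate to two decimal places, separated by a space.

-1.29 -1.35

A=(0,0), D=(7.00,0)
B = A + 3.00·(cos110°, sin110°) = (-1.0261, 2.8191)
|BD| = 8.5068
circle(B,7.00) ∩ circle(D,4.00): a=6.1930, h=3.2629
  candidates: C₊=(5.8983,3.8453) cross=27.757; C₋=(3.7357,-2.3118) cross=-27.757
  mode - wants cross < 0 → take C=(3.7357,-2.3118) (cross=-27.757)
ex = (C−B)/|BC| = (0.6803,-0.7330); ey = (0.7330,0.6803)
P = B + 2.87·ex + -3.03·ey = (-1.2947,-1.3457)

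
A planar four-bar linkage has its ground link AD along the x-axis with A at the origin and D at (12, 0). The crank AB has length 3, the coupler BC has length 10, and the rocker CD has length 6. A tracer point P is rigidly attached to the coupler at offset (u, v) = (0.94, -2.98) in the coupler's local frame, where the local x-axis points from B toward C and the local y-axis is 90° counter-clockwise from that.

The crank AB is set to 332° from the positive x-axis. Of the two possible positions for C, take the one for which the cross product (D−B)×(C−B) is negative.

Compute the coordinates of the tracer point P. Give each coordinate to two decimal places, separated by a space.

2.12 -4.49

A=(0,0), D=(12.00,0)
B = A + 3.00·(cos332°, sin332°) = (2.6488, -1.4084)
|BD| = 9.4566
circle(B,10.00) ∩ circle(D,6.00): a=8.1122, h=5.8474
  candidates: C₊=(9.7997,5.5820) cross=55.297; C₋=(11.5414,-5.9825) cross=-55.297
  mode - wants cross < 0 → take C=(11.5414,-5.9825) (cross=-55.297)
ex = (C−B)/|BC| = (0.8893,-0.4574); ey = (0.4574,0.8893)
P = B + 0.94·ex + -2.98·ey = (2.1217,-4.4884)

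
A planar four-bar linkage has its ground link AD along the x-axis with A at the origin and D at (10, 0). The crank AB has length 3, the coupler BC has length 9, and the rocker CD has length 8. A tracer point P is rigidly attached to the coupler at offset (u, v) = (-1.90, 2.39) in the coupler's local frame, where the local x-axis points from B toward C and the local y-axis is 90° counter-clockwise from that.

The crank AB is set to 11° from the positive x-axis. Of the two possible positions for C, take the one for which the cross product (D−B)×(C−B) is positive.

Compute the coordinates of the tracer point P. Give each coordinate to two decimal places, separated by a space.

-0.11 0.46

A=(0,0), D=(10.00,0)
B = A + 3.00·(cos11°, sin11°) = (2.9449, 0.5724)
|BD| = 7.0783
circle(B,9.00) ∩ circle(D,8.00): a=4.7400, h=7.6506
  candidates: C₊=(8.2881,7.8147) cross=54.154; C₋=(7.0506,-7.4365) cross=-54.154
  mode + wants cross > 0 → take C=(8.2881,7.8147) (cross=54.154)
ex = (C−B)/|BC| = (0.5937,0.8047); ey = (-0.8047,0.5937)
P = B + -1.90·ex + 2.39·ey = (-0.1063,0.4624)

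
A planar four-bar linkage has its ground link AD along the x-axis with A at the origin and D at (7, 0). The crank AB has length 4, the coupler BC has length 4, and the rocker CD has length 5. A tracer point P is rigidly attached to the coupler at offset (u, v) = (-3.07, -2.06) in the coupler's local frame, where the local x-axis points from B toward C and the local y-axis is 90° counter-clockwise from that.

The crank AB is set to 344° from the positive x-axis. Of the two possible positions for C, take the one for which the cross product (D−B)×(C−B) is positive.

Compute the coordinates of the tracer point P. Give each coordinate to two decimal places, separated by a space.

A=(0,0), D=(7.00,0)
B = A + 4.00·(cos344°, sin344°) = (3.8450, -1.1025)
|BD| = 3.3421
circle(B,4.00) ∩ circle(D,5.00): a=0.3246, h=3.9868
  candidates: C₊=(2.8362,2.7681) cross=13.324; C₋=(5.4667,-4.7591) cross=-13.324
  mode + wants cross > 0 → take C=(2.8362,2.7681) (cross=13.324)
ex = (C−B)/|BC| = (-0.2522,0.9677); ey = (-0.9677,-0.2522)
P = B + -3.07·ex + -2.06·ey = (6.6128,-3.5537)

6.61 -3.55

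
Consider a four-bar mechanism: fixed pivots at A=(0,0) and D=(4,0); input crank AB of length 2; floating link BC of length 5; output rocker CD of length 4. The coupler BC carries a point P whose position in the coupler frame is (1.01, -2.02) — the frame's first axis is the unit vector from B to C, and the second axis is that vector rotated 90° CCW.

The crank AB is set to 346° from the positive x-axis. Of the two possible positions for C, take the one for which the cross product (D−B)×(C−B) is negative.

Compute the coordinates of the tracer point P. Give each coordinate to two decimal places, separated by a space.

1.52 -2.70

A=(0,0), D=(4.00,0)
B = A + 2.00·(cos346°, sin346°) = (1.9406, -0.4838)
|BD| = 2.1155
circle(B,5.00) ∩ circle(D,4.00): a=3.1849, h=3.8544
  candidates: C₊=(4.1595,3.9968) cross=8.154; C₋=(5.9226,-3.5076) cross=-8.154
  mode - wants cross < 0 → take C=(5.9226,-3.5076) (cross=-8.154)
ex = (C−B)/|BC| = (0.7964,-0.6048); ey = (0.6048,0.7964)
P = B + 1.01·ex + -2.02·ey = (1.5234,-2.7034)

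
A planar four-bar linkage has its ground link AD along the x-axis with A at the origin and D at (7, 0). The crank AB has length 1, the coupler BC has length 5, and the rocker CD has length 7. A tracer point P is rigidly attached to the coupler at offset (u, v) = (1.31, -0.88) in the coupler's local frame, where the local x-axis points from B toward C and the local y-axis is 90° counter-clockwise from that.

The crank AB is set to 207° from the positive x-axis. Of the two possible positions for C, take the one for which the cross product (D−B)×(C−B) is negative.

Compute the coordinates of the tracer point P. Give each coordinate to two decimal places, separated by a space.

-0.93 -2.03

A=(0,0), D=(7.00,0)
B = A + 1.00·(cos207°, sin207°) = (-0.8910, -0.4540)
|BD| = 7.9041
circle(B,5.00) ∩ circle(D,7.00): a=2.4338, h=4.3677
  candidates: C₊=(1.2879,4.0463) cross=34.522; C₋=(1.7897,-4.6747) cross=-34.522
  mode - wants cross < 0 → take C=(1.7897,-4.6747) (cross=-34.522)
ex = (C−B)/|BC| = (0.5361,-0.8441); ey = (0.8441,0.5361)
P = B + 1.31·ex + -0.88·ey = (-0.9315,-2.0316)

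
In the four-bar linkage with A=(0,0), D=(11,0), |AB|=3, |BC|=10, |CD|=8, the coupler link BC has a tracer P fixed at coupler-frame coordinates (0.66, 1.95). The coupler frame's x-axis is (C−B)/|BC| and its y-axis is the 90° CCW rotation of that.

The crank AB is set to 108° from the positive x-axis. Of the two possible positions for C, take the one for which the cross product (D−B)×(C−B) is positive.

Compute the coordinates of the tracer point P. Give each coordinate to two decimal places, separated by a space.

-1.23 4.89

A=(0,0), D=(11.00,0)
B = A + 3.00·(cos108°, sin108°) = (-0.9271, 2.8532)
|BD| = 12.2636
circle(B,10.00) ∩ circle(D,8.00): a=7.5995, h=6.4998
  candidates: C₊=(7.9762,7.4065) cross=79.710; C₋=(4.9518,-5.2363) cross=-79.710
  mode + wants cross > 0 → take C=(7.9762,7.4065) (cross=79.710)
ex = (C−B)/|BC| = (0.8903,0.4553); ey = (-0.4553,0.8903)
P = B + 0.66·ex + 1.95·ey = (-1.2273,4.8898)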